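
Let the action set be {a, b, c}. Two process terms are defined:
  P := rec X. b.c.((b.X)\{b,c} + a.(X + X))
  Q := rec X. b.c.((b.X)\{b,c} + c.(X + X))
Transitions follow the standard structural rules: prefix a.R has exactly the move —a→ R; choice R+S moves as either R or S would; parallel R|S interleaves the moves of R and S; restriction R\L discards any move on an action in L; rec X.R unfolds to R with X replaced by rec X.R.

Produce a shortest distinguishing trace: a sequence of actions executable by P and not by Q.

Reachable graph of P (4 states):
  s0 = rec X. b.c.((b.X)\{b,c} + a.(X + X)) :: —b→ s1
  s1 = c.((b.(rec X. b.c.((b.X)\{b,c} + a.(X + X))))\{b,c} + a.((rec X. b.c.((b.X)\{b,c} + a.(X + X))) + (rec X. b.c.((b.X)\{b,c} + a.(X + X))))) :: —c→ s2
  s2 = (b.(rec X. b.c.((b.X)\{b,c} + a.(X + X))))\{b,c} + a.((rec X. b.c.((b.X)\{b,c} + a.(X + X))) + (rec X. b.c.((b.X)\{b,c} + a.(X + X)))) :: —a→ s3
  s3 = (rec X. b.c.((b.X)\{b,c} + a.(X + X))) + (rec X. b.c.((b.X)\{b,c} + a.(X + X))) :: —b→ s1
Reachable graph of Q (4 states):
  t0 = rec X. b.c.((b.X)\{b,c} + c.(X + X)) :: —b→ t1
  t1 = c.((b.(rec X. b.c.((b.X)\{b,c} + c.(X + X))))\{b,c} + c.((rec X. b.c.((b.X)\{b,c} + c.(X + X))) + (rec X. b.c.((b.X)\{b,c} + c.(X + X))))) :: —c→ t2
  t2 = (b.(rec X. b.c.((b.X)\{b,c} + c.(X + X))))\{b,c} + c.((rec X. b.c.((b.X)\{b,c} + c.(X + X))) + (rec X. b.c.((b.X)\{b,c} + c.(X + X)))) :: —c→ t3
  t3 = (rec X. b.c.((b.X)\{b,c} + c.(X + X))) + (rec X. b.c.((b.X)\{b,c} + c.(X + X))) :: —b→ t1
Run σ = ⟨bca⟩ on P: start {s0}
  [1] b ⇒ {s1}
  [2] c ⇒ {s2}
  [3] a ⇒ {s3}
  — P admits the full trace.
Run σ = ⟨bca⟩ on Q: start {t0}
  [1] b ⇒ {t1}
  [2] c ⇒ {t2}
  [3] a ⇒ ∅  — Q cannot continue

bca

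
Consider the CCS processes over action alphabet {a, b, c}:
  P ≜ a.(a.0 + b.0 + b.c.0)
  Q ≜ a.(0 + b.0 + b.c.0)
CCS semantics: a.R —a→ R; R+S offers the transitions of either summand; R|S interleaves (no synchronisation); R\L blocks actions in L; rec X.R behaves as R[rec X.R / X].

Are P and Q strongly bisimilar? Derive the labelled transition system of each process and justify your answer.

P's transition system — 4 states:
  u0 = a.(a.0 + b.0 + b.c.0) | --a--▸ u1
  u1 = a.0 + b.0 + b.c.0 | --a--▸ u2, --b--▸ u2, --b--▸ u3
  u2 = 0 | (no moves)
  u3 = c.0 | --c--▸ u2
Q's transition system — 4 states:
  v0 = a.(0 + b.0 + b.c.0) | --a--▸ v1
  v1 = 0 + b.0 + b.c.0 | --b--▸ v2, --b--▸ v3
  v2 = 0 | (no moves)
  v3 = c.0 | --c--▸ v2
Coarsest stable partition (strong bisimilarity classes):
  B0 = {u0}
  B1 = {u1}
  B2 = {u2, v2}
  B3 = {u3, v3}
  B4 = {v0}
  B5 = {v1}
u0 ∈ B0, v0 ∈ B4 → different blocks

P ≁ Q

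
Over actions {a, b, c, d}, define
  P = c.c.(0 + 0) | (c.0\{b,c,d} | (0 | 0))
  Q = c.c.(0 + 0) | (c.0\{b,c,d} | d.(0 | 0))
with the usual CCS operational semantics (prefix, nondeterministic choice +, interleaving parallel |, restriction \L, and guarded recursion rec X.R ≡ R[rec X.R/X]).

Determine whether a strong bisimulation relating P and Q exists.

Reachable graph of P (6 states):
  m0 = c.c.(0 + 0) | (c.0\{b,c,d} | (0 | 0)) | ··c··> m1, ··c··> m2
  m1 = c.(0 + 0) | (c.0\{b,c,d} | (0 | 0)) | ··c··> m3, ··c··> m4
  m2 = c.c.(0 + 0) | (0\{b,c,d} | (0 | 0)) | ··c··> m4
  m3 = (0 + 0) | (c.0\{b,c,d} | (0 | 0)) | ··c··> m5
  m4 = c.(0 + 0) | (0\{b,c,d} | (0 | 0)) | ··c··> m5
  m5 = (0 + 0) | (0\{b,c,d} | (0 | 0)) | (no moves)
Reachable graph of Q (12 states):
  n0 = c.c.(0 + 0) | (c.0\{b,c,d} | d.(0 | 0)) | ··c··> n1, ··c··> n2, ··d··> n3
  n1 = c.(0 + 0) | (c.0\{b,c,d} | d.(0 | 0)) | ··c··> n4, ··c··> n5, ··d··> n6
  n2 = c.c.(0 + 0) | (0\{b,c,d} | d.(0 | 0)) | ··c··> n5, ··d··> n7
  n3 = c.c.(0 + 0) | (c.0\{b,c,d} | (0 | 0)) | ··c··> n6, ··c··> n7
  n4 = (0 + 0) | (c.0\{b,c,d} | d.(0 | 0)) | ··c··> n8, ··d··> n9
  n5 = c.(0 + 0) | (0\{b,c,d} | d.(0 | 0)) | ··c··> n8, ··d··> n10
  n6 = c.(0 + 0) | (c.0\{b,c,d} | (0 | 0)) | ··c··> n10, ··c··> n9
  n7 = c.c.(0 + 0) | (0\{b,c,d} | (0 | 0)) | ··c··> n10
  n8 = (0 + 0) | (0\{b,c,d} | d.(0 | 0)) | ··d··> n11
  n9 = (0 + 0) | (c.0\{b,c,d} | (0 | 0)) | ··c··> n11
  n10 = c.(0 + 0) | (0\{b,c,d} | (0 | 0)) | ··c··> n11
  n11 = (0 + 0) | (0\{b,c,d} | (0 | 0)) | (no moves)
Partition-refinement fixed point:
  B0 = {m0, n3}
  B1 = {m1, m2, n6, n7}
  B2 = {m3, m4, n10, n9}
  B3 = {m5, n11}
  B4 = {n0}
  B5 = {n1, n2}
  B6 = {n4, n5}
  B7 = {n8}
m0 ∈ B0, n0 ∈ B4 → different blocks

NO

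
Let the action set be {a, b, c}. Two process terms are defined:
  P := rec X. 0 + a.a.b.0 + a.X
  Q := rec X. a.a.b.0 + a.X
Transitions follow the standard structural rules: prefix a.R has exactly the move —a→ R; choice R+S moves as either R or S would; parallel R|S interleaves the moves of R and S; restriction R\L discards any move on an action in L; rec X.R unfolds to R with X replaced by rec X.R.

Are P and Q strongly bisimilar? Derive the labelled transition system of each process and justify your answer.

LTS(P): 4 reachable states
  p0 = rec X. 0 + a.a.b.0 + a.X → --a--▸ p0, --a--▸ p1
  p1 = a.b.0 → --a--▸ p2
  p2 = b.0 → --b--▸ p3
  p3 = 0 → ·
LTS(Q): 4 reachable states
  q0 = rec X. a.a.b.0 + a.X → --a--▸ q0, --a--▸ q1
  q1 = a.b.0 → --a--▸ q2
  q2 = b.0 → --b--▸ q3
  q3 = 0 → ·
Bisimilarity quotient blocks:
  B0 = {p0, q0}
  B1 = {p1, q1}
  B2 = {p2, q2}
  B3 = {p3, q3}
p0 ∈ B0, q0 ∈ B0 → same block

P ~ Q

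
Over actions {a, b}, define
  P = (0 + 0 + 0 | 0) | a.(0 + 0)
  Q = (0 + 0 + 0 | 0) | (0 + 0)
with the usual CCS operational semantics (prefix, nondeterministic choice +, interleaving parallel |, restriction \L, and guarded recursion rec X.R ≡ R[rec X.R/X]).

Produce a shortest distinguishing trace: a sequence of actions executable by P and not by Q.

P's transition system — 2 states:
  s0 = (0 + 0 + 0 | 0) | a.(0 + 0) has moves ··a··> s1
  s1 = (0 + 0 + 0 | 0) | (0 + 0) has moves deadlocked
Q's transition system — 1 states:
  t0 = (0 + 0 + 0 | 0) | (0 + 0) has moves deadlocked
Run σ = ⟨a⟩ on P: start {s0}
  [1] a ⇒ {s1}
  ✓ P
Run σ = ⟨a⟩ on Q: start {t0}
  [1] a ⇒ no successor for Q

a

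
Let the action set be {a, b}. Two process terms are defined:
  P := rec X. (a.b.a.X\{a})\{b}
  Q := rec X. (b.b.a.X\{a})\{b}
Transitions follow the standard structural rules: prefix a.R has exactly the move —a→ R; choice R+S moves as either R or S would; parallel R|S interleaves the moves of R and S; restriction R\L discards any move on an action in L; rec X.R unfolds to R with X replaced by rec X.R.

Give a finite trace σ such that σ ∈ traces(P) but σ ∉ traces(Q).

a

LTS(P): 2 reachable states
  u0 = rec X. (a.b.a.X\{a})\{b} :: =a=> u1
  u1 = (b.a.(rec X. (a.b.a.X\{a})\{b})\{a})\{b} :: (no moves)
LTS(Q): 1 reachable states
  v0 = rec X. (b.b.a.X\{a})\{b} :: (no moves)
Trace ⟨a⟩ through P, begin at {u0}:
  after a @ step 1: {u1}
  P completes σ.
Trace ⟨a⟩ through Q, begin at {v0}:
  after a @ step 1: ∅ (Q stuck)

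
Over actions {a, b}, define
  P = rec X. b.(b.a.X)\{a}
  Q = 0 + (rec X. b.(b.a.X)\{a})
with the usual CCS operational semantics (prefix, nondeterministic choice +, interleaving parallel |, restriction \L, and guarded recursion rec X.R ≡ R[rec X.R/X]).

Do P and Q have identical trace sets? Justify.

LTS(P): 3 reachable states
  m0 = rec X. b.(b.a.X)\{a} has moves ··b··> m1
  m1 = (b.a.(rec X. b.(b.a.X)\{a}))\{a} has moves ··b··> m2
  m2 = (a.(rec X. b.(b.a.X)\{a}))\{a} has moves stopped
LTS(Q): 3 reachable states
  n0 = 0 + (rec X. b.(b.a.X)\{a}) has moves ··b··> n1
  n1 = (b.a.(rec X. b.(b.a.X)\{a}))\{a} has moves ··b··> n2
  n2 = (a.(rec X. b.(b.a.X)\{a}))\{a} has moves stopped
Partition-refinement fixed point:
  B0 = {m0, n0}
  B1 = {m1, n1}
  B2 = {m2, n2}
m0 ∈ B0, n0 ∈ B0 → same block
Bisimilar ⇒ trace-equivalent.

YES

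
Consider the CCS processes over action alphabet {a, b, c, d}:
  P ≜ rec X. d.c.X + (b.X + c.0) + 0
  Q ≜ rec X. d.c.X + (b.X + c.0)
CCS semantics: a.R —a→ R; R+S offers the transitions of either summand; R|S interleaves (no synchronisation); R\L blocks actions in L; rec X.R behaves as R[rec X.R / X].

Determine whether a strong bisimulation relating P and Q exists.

P's transition system — 3 states:
  m0 = rec X. d.c.X + (b.X + c.0) + 0 has moves =b=> m0, =c=> m1, =d=> m2
  m1 = 0 has moves stopped
  m2 = c.(rec X. d.c.X + (b.X + c.0) + 0) has moves =c=> m0
Q's transition system — 3 states:
  n0 = rec X. d.c.X + (b.X + c.0) has moves =b=> n0, =c=> n1, =d=> n2
  n1 = 0 has moves stopped
  n2 = c.(rec X. d.c.X + (b.X + c.0)) has moves =c=> n0
Partition-refinement fixed point:
  B0 = {m0, n0}
  B1 = {m2, n2}
  B2 = {m1, n1}
m0 ∈ B0, n0 ∈ B0 → same block

P ~ Q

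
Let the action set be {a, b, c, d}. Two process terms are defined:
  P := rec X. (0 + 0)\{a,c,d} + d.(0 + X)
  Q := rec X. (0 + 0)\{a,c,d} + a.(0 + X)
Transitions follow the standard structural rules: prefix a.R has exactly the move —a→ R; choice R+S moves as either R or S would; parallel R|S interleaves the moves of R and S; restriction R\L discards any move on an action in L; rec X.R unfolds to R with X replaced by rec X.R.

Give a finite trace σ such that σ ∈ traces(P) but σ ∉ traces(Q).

LTS(P): 2 reachable states
  m0 = rec X. (0 + 0)\{a,c,d} + d.(0 + X) → —d→ m1
  m1 = 0 + (rec X. (0 + 0)\{a,c,d} + d.(0 + X)) → —d→ m1
LTS(Q): 2 reachable states
  n0 = rec X. (0 + 0)\{a,c,d} + a.(0 + X) → —a→ n1
  n1 = 0 + (rec X. (0 + 0)\{a,c,d} + a.(0 + X)) → —a→ n1
Trace ⟨d⟩ through P, begin at {m0}:
  [1] d ⇒ {m1}
  P completes σ.
Trace ⟨d⟩ through Q, begin at {n0}:
  [1] d ⇒ ∅ (Q stuck)

d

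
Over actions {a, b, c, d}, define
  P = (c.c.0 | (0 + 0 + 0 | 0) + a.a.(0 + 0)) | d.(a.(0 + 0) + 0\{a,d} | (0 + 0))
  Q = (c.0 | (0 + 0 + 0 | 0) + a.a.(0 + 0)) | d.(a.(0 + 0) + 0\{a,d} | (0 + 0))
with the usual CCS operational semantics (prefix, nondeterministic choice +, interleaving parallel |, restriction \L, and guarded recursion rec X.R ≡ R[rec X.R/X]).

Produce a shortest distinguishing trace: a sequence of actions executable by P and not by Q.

P's transition system — 15 states:
  s0 = (c.c.0 | (0 + 0 + 0 | 0) + a.a.(0 + 0)) | d.(a.(0 + 0) + 0\{a,d} | (0 + 0)) | =a=> s1, =c=> s2, =d=> s3
  s1 = a.(0 + 0) | d.(a.(0 + 0) + 0\{a,d} | (0 + 0)) | =a=> s4, =d=> s5
  s2 = c.0 | (0 + 0 + 0 | 0) | d.(a.(0 + 0) + 0\{a,d} | (0 + 0)) | =c=> s6, =d=> s7
  s3 = (c.c.0 | (0 + 0 + 0 | 0) + a.a.(0 + 0)) | (a.(0 + 0) + 0\{a,d} | (0 + 0)) | =a=> s5, =a=> s8, =c=> s7
  s4 = (0 + 0) | d.(a.(0 + 0) + 0\{a,d} | (0 + 0)) | =d=> s9
  s5 = a.(0 + 0) | (a.(0 + 0) + 0\{a,d} | (0 + 0)) | =a=> s10, =a=> s9
  s6 = 0 | (0 + 0 + 0 | 0) | d.(a.(0 + 0) + 0\{a,d} | (0 + 0)) | =d=> s11
  s7 = c.0 | (0 + 0 + 0 | 0) | (a.(0 + 0) + 0\{a,d} | (0 + 0)) | =a=> s12, =c=> s11
  s8 = (c.c.0 | (0 + 0 + 0 | 0) + a.a.(0 + 0)) | (0 + 0) | =a=> s10, =c=> s12
  s9 = (0 + 0) | (a.(0 + 0) + 0\{a,d} | (0 + 0)) | =a=> s13
  s10 = a.(0 + 0) | (0 + 0) | =a=> s13
  s11 = 0 | (0 + 0 + 0 | 0) | (a.(0 + 0) + 0\{a,d} | (0 + 0)) | =a=> s14
  s12 = c.0 | (0 + 0 + 0 | 0) | (0 + 0) | =c=> s14
  s13 = (0 + 0) | (0 + 0) | deadlocked
  s14 = 0 | (0 + 0 + 0 | 0) | (0 + 0) | deadlocked
Q's transition system — 12 states:
  t0 = (c.0 | (0 + 0 + 0 | 0) + a.a.(0 + 0)) | d.(a.(0 + 0) + 0\{a,d} | (0 + 0)) | =a=> t1, =c=> t2, =d=> t3
  t1 = a.(0 + 0) | d.(a.(0 + 0) + 0\{a,d} | (0 + 0)) | =a=> t4, =d=> t5
  t2 = 0 | (0 + 0 + 0 | 0) | d.(a.(0 + 0) + 0\{a,d} | (0 + 0)) | =d=> t6
  t3 = (c.0 | (0 + 0 + 0 | 0) + a.a.(0 + 0)) | (a.(0 + 0) + 0\{a,d} | (0 + 0)) | =a=> t5, =a=> t7, =c=> t6
  t4 = (0 + 0) | d.(a.(0 + 0) + 0\{a,d} | (0 + 0)) | =d=> t8
  t5 = a.(0 + 0) | (a.(0 + 0) + 0\{a,d} | (0 + 0)) | =a=> t8, =a=> t9
  t6 = 0 | (0 + 0 + 0 | 0) | (a.(0 + 0) + 0\{a,d} | (0 + 0)) | =a=> t10
  t7 = (c.0 | (0 + 0 + 0 | 0) + a.a.(0 + 0)) | (0 + 0) | =a=> t9, =c=> t10
  t8 = (0 + 0) | (a.(0 + 0) + 0\{a,d} | (0 + 0)) | =a=> t11
  t9 = a.(0 + 0) | (0 + 0) | =a=> t11
  t10 = 0 | (0 + 0 + 0 | 0) | (0 + 0) | deadlocked
  t11 = (0 + 0) | (0 + 0) | deadlocked
Executing cc from P (initial set {s0}):
  [1] c ⇒ {s2}
  [2] c ⇒ {s6}
  ✓ P
Executing cc from Q (initial set {t0}):
  [1] c ⇒ {t2}
  [2] c ⇒ ∅ (Q stuck)

cc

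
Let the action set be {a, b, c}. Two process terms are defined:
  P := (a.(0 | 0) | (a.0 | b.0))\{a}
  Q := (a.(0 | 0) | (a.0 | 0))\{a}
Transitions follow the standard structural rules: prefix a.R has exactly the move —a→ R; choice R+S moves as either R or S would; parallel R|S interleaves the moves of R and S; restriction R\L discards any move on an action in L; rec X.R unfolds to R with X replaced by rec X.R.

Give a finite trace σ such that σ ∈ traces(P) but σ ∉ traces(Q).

P's transition system — 2 states:
  m0 = (a.(0 | 0) | (a.0 | b.0))\{a} has moves --b--▸ m1
  m1 = (a.(0 | 0) | (a.0 | 0))\{a} has moves ·
Q's transition system — 1 states:
  n0 = (a.(0 | 0) | (a.0 | 0))\{a} has moves ·
Trace ⟨b⟩ through P, begin at {m0}:
  step 1 (b): {m1}
  — P admits the full trace.
Trace ⟨b⟩ through Q, begin at {n0}:
  step 1 (b): ∅  — Q cannot continue

b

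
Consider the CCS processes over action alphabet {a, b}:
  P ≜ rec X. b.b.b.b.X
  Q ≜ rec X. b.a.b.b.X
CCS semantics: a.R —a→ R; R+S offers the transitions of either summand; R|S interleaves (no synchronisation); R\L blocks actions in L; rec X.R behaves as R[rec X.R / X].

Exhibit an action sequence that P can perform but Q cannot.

bb

LTS(P): 4 reachable states
  s0 = rec X. b.b.b.b.X ⊢ --b--▸ s1
  s1 = b.b.b.(rec X. b.b.b.b.X) ⊢ --b--▸ s2
  s2 = b.b.(rec X. b.b.b.b.X) ⊢ --b--▸ s3
  s3 = b.(rec X. b.b.b.b.X) ⊢ --b--▸ s0
LTS(Q): 4 reachable states
  t0 = rec X. b.a.b.b.X ⊢ --b--▸ t1
  t1 = a.b.b.(rec X. b.a.b.b.X) ⊢ --a--▸ t2
  t2 = b.b.(rec X. b.a.b.b.X) ⊢ --b--▸ t3
  t3 = b.(rec X. b.a.b.b.X) ⊢ --b--▸ t0
Run σ = ⟨bb⟩ on P: start {s0}
  step 1 (b): {s1}
  step 2 (b): {s2}
  P completes σ.
Run σ = ⟨bb⟩ on Q: start {t0}
  step 1 (b): {t1}
  step 2 (b): ∅ (Q stuck)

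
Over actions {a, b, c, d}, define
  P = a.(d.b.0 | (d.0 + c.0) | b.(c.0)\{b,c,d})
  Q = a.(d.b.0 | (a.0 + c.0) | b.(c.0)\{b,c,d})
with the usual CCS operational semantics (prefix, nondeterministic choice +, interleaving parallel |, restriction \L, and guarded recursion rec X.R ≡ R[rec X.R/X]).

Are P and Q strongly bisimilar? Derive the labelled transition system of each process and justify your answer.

NO

LTS(P): 13 reachable states
  s0 = a.(d.b.0 | (d.0 + c.0) | b.(c.0)\{b,c,d}) has moves -a-> s1
  s1 = d.b.0 | (d.0 + c.0) | b.(c.0)\{b,c,d} has moves -b-> s2, -c-> s3, -d-> s3, -d-> s4
  s2 = d.b.0 | (d.0 + c.0) | (c.0)\{b,c,d} has moves -c-> s5, -d-> s5, -d-> s6
  s3 = d.b.0 | 0 | b.(c.0)\{b,c,d} has moves -b-> s5, -d-> s7
  s4 = b.0 | (d.0 + c.0) | b.(c.0)\{b,c,d} has moves -b-> s6, -b-> s8, -c-> s7, -d-> s7
  s5 = d.b.0 | 0 | (c.0)\{b,c,d} has moves -d-> s9
  s6 = b.0 | (d.0 + c.0) | (c.0)\{b,c,d} has moves -b-> s10, -c-> s9, -d-> s9
  s7 = b.0 | 0 | b.(c.0)\{b,c,d} has moves -b-> s11, -b-> s9
  s8 = 0 | (d.0 + c.0) | b.(c.0)\{b,c,d} has moves -b-> s10, -c-> s11, -d-> s11
  s9 = b.0 | 0 | (c.0)\{b,c,d} has moves -b-> s12
  s10 = 0 | (d.0 + c.0) | (c.0)\{b,c,d} has moves -c-> s12, -d-> s12
  s11 = 0 | 0 | b.(c.0)\{b,c,d} has moves -b-> s12
  s12 = 0 | 0 | (c.0)\{b,c,d} has moves stopped
LTS(Q): 13 reachable states
  t0 = a.(d.b.0 | (a.0 + c.0) | b.(c.0)\{b,c,d}) has moves -a-> t1
  t1 = d.b.0 | (a.0 + c.0) | b.(c.0)\{b,c,d} has moves -a-> t2, -b-> t3, -c-> t2, -d-> t4
  t2 = d.b.0 | 0 | b.(c.0)\{b,c,d} has moves -b-> t5, -d-> t6
  t3 = d.b.0 | (a.0 + c.0) | (c.0)\{b,c,d} has moves -a-> t5, -c-> t5, -d-> t7
  t4 = b.0 | (a.0 + c.0) | b.(c.0)\{b,c,d} has moves -a-> t6, -b-> t7, -b-> t8, -c-> t6
  t5 = d.b.0 | 0 | (c.0)\{b,c,d} has moves -d-> t9
  t6 = b.0 | 0 | b.(c.0)\{b,c,d} has moves -b-> t10, -b-> t9
  t7 = b.0 | (a.0 + c.0) | (c.0)\{b,c,d} has moves -a-> t9, -b-> t11, -c-> t9
  t8 = 0 | (a.0 + c.0) | b.(c.0)\{b,c,d} has moves -a-> t10, -b-> t11, -c-> t10
  t9 = b.0 | 0 | (c.0)\{b,c,d} has moves -b-> t12
  t10 = 0 | 0 | b.(c.0)\{b,c,d} has moves -b-> t12
  t11 = 0 | (a.0 + c.0) | (c.0)\{b,c,d} has moves -a-> t12, -c-> t12
  t12 = 0 | 0 | (c.0)\{b,c,d} has moves stopped
Partition-refinement fixed point:
  B0 = {s0}
  B1 = {s1}
  B2 = {s3, t2}
  B3 = {s7, t6}
  B4 = {s11, s9, t10, t9}
  B5 = {s12, t12}
  B6 = {s5, t5}
  B7 = {s4}
  B8 = {s6, s8}
  B9 = {s10}
  B10 = {s2}
  B11 = {t0}
  B12 = {t1}
  B13 = {t3}
  B14 = {t7, t8}
  B15 = {t11}
  B16 = {t4}
s0 ∈ B0, t0 ∈ B11 → different blocks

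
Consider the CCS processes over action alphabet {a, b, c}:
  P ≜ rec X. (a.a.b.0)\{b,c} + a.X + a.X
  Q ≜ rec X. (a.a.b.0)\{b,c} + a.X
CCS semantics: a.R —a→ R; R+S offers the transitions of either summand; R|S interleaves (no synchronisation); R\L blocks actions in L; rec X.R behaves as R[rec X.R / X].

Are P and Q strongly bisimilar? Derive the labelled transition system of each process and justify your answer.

LTS(P): 3 reachable states
  m0 = rec X. (a.a.b.0)\{b,c} + a.X + a.X ⊢ —a→ m0, —a→ m1
  m1 = (a.b.0)\{b,c} ⊢ —a→ m2
  m2 = (b.0)\{b,c} ⊢ stopped
LTS(Q): 3 reachable states
  n0 = rec X. (a.a.b.0)\{b,c} + a.X ⊢ —a→ n0, —a→ n1
  n1 = (a.b.0)\{b,c} ⊢ —a→ n2
  n2 = (b.0)\{b,c} ⊢ stopped
Bisimilarity quotient blocks:
  B0 = {m0, n0}
  B1 = {m1, n1}
  B2 = {m2, n2}
m0 ∈ B0, n0 ∈ B0 → same block

YES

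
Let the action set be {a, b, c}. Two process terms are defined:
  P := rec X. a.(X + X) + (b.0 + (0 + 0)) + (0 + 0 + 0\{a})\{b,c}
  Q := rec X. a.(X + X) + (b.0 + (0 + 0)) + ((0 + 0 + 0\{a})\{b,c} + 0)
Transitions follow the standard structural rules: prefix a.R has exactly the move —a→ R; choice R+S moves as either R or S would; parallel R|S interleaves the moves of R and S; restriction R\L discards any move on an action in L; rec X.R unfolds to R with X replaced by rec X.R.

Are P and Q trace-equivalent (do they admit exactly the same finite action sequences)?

trace-equivalent

P's transition system — 3 states:
  p0 = rec X. a.(X + X) + (b.0 + (0 + 0)) + (0 + 0 + 0\{a})\{b,c} ⊢ --a--▸ p1, --b--▸ p2
  p1 = (rec X. a.(X + X) + (b.0 + (0 + 0)) + (0 + 0 + 0\{a})\{b,c}) + (rec X. a.(X + X) + (b.0 + (0 + 0)) + (0 + 0 + 0\{a})\{b,c}) ⊢ --a--▸ p1, --b--▸ p2
  p2 = 0 ⊢ (no moves)
Q's transition system — 3 states:
  q0 = rec X. a.(X + X) + (b.0 + (0 + 0)) + ((0 + 0 + 0\{a})\{b,c} + 0) ⊢ --a--▸ q1, --b--▸ q2
  q1 = (rec X. a.(X + X) + (b.0 + (0 + 0)) + ((0 + 0 + 0\{a})\{b,c} + 0)) + (rec X. a.(X + X) + (b.0 + (0 + 0)) + ((0 + 0 + 0\{a})\{b,c} + 0)) ⊢ --a--▸ q1, --b--▸ q2
  q2 = 0 ⊢ (no moves)
Bisimilarity quotient blocks:
  B0 = {p0, p1, q0, q1}
  B1 = {p2, q2}
p0 ∈ B0, q0 ∈ B0 → same block
Bisimilar ⇒ trace-equivalent.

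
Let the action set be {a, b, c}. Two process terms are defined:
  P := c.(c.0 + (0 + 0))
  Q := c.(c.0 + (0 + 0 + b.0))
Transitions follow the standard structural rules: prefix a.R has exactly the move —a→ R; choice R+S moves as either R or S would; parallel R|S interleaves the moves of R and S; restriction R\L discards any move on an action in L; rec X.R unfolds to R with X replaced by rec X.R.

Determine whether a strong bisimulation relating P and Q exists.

NO

LTS(P): 3 reachable states
  u0 = c.(c.0 + (0 + 0)) :: —c→ u1
  u1 = c.0 + (0 + 0) :: —c→ u2
  u2 = 0 :: (no moves)
LTS(Q): 3 reachable states
  v0 = c.(c.0 + (0 + 0 + b.0)) :: —c→ v1
  v1 = c.0 + (0 + 0 + b.0) :: —b→ v2, —c→ v2
  v2 = 0 :: (no moves)
Coarsest stable partition (strong bisimilarity classes):
  B0 = {u0}
  B1 = {u1}
  B2 = {u2, v2}
  B3 = {v0}
  B4 = {v1}
u0 ∈ B0, v0 ∈ B3 → different blocks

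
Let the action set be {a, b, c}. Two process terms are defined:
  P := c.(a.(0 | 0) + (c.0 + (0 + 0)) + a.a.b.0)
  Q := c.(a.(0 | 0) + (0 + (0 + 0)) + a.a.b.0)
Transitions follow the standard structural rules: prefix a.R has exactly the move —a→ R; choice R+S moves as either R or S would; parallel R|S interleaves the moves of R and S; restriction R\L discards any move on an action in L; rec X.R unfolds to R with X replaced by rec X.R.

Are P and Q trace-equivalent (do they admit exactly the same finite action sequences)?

LTS(P): 6 reachable states
  s0 = c.(a.(0 | 0) + (c.0 + (0 + 0)) + a.a.b.0) :: --c--▸ s1
  s1 = a.(0 | 0) + (c.0 + (0 + 0)) + a.a.b.0 :: --a--▸ s2, --a--▸ s3, --c--▸ s4
  s2 = 0 | 0 :: ·
  s3 = a.b.0 :: --a--▸ s5
  s4 = 0 :: ·
  s5 = b.0 :: --b--▸ s4
LTS(Q): 6 reachable states
  t0 = c.(a.(0 | 0) + (0 + (0 + 0)) + a.a.b.0) :: --c--▸ t1
  t1 = a.(0 | 0) + (0 + (0 + 0)) + a.a.b.0 :: --a--▸ t2, --a--▸ t3
  t2 = 0 | 0 :: ·
  t3 = a.b.0 :: --a--▸ t4
  t4 = b.0 :: --b--▸ t5
  t5 = 0 :: ·
Trace ⟨cc⟩ through P, begin at {s0}:
  after c @ step 1: {s1}
  after c @ step 2: {s4}
  — P admits the full trace.
Trace ⟨cc⟩ through Q, begin at {t0}:
  after c @ step 1: {t1}
  after c @ step 2: no successor for Q

NO — witness ⟨cc⟩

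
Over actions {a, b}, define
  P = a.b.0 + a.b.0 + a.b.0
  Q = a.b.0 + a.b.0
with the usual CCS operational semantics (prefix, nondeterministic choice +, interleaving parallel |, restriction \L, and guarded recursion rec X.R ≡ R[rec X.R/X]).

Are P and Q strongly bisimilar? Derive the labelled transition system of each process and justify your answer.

Reachable graph of P (3 states):
  m0 = a.b.0 + a.b.0 + a.b.0 ⊢ ··a··> m1
  m1 = b.0 ⊢ ··b··> m2
  m2 = 0 ⊢ stopped
Reachable graph of Q (3 states):
  n0 = a.b.0 + a.b.0 ⊢ ··a··> n1
  n1 = b.0 ⊢ ··b··> n2
  n2 = 0 ⊢ stopped
Coarsest stable partition (strong bisimilarity classes):
  B0 = {m0, n0}
  B1 = {m1, n1}
  B2 = {m2, n2}
m0 ∈ B0, n0 ∈ B0 → same block

YES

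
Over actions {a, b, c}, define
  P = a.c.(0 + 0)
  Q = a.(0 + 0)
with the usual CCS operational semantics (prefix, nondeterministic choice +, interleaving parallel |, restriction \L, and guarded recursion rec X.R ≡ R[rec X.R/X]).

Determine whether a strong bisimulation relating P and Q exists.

P ≁ Q

LTS(P): 3 reachable states
  u0 = a.c.(0 + 0) has moves --a--▸ u1
  u1 = c.(0 + 0) has moves --c--▸ u2
  u2 = 0 + 0 has moves stopped
LTS(Q): 2 reachable states
  v0 = a.(0 + 0) has moves --a--▸ v1
  v1 = 0 + 0 has moves stopped
Coarsest stable partition (strong bisimilarity classes):
  B0 = {u0}
  B1 = {u1}
  B2 = {u2, v1}
  B3 = {v0}
u0 ∈ B0, v0 ∈ B3 → different blocks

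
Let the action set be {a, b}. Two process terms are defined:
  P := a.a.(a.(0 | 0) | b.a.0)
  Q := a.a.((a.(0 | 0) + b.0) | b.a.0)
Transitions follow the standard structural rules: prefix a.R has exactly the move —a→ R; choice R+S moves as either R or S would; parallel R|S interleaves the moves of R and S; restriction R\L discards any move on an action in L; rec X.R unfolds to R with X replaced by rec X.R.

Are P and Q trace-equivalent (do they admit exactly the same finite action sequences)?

P's transition system — 8 states:
  s0 = a.a.(a.(0 | 0) | b.a.0) has moves ··a··> s1
  s1 = a.(a.(0 | 0) | b.a.0) has moves ··a··> s2
  s2 = a.(0 | 0) | b.a.0 has moves ··a··> s3, ··b··> s4
  s3 = 0 | 0 | b.a.0 has moves ··b··> s5
  s4 = a.(0 | 0) | a.0 has moves ··a··> s5, ··a··> s6
  s5 = 0 | 0 | a.0 has moves ··a··> s7
  s6 = a.(0 | 0) | 0 has moves ··a··> s7
  s7 = 0 | 0 | 0 has moves deadlocked
Q's transition system — 11 states:
  t0 = a.a.((a.(0 | 0) + b.0) | b.a.0) has moves ··a··> t1
  t1 = a.((a.(0 | 0) + b.0) | b.a.0) has moves ··a··> t2
  t2 = (a.(0 | 0) + b.0) | b.a.0 has moves ··a··> t3, ··b··> t4, ··b··> t5
  t3 = 0 | 0 | b.a.0 has moves ··b··> t6
  t4 = (a.(0 | 0) + b.0) | a.0 has moves ··a··> t6, ··a··> t7, ··b··> t8
  t5 = 0 | b.a.0 has moves ··b··> t8
  t6 = 0 | 0 | a.0 has moves ··a··> t9
  t7 = (a.(0 | 0) + b.0) | 0 has moves ··a··> t9, ··b··> t10
  t8 = 0 | a.0 has moves ··a··> t10
  t9 = 0 | 0 | 0 has moves deadlocked
  t10 = 0 | 0 has moves deadlocked
Trace ⟨aabb⟩ through Q, begin at {t0}:
  after a @ step 1: {t1}
  after a @ step 2: {t2}
  after b @ step 3: {t4, t5}
  after b @ step 4: {t8}
  Q completes σ.
Trace ⟨aabb⟩ through P, begin at {s0}:
  after a @ step 1: {s1}
  after a @ step 2: {s2}
  after b @ step 3: {s4}
  after b @ step 4: ∅  — P cannot continue

traces(P) ≠ traces(Q) — witness ⟨aabb⟩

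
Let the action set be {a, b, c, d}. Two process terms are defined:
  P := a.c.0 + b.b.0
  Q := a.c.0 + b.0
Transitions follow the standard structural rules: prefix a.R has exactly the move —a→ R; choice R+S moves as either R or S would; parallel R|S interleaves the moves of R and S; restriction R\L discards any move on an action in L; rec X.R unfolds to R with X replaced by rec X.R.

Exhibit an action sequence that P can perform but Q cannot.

bb

P's transition system — 4 states:
  p0 = a.c.0 + b.b.0 ⊢ =a=> p1, =b=> p2
  p1 = c.0 ⊢ =c=> p3
  p2 = b.0 ⊢ =b=> p3
  p3 = 0 ⊢ ·
Q's transition system — 3 states:
  q0 = a.c.0 + b.0 ⊢ =a=> q1, =b=> q2
  q1 = c.0 ⊢ =c=> q2
  q2 = 0 ⊢ ·
Run σ = ⟨bb⟩ on P: start {p0}
  after b @ step 1: {p2}
  after b @ step 2: {p3}
  — P admits the full trace.
Run σ = ⟨bb⟩ on Q: start {q0}
  after b @ step 1: {q2}
  after b @ step 2: ∅ (Q stuck)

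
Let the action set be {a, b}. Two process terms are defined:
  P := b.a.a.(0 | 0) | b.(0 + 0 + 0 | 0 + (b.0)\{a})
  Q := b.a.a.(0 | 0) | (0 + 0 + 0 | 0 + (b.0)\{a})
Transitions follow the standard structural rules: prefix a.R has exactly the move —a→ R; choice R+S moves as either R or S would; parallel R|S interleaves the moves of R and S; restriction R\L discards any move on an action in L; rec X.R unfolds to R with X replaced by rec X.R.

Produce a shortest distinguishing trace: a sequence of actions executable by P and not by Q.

Reachable graph of P (12 states):
  s0 = b.a.a.(0 | 0) | b.(0 + 0 + 0 | 0 + (b.0)\{a}) has moves --b--▸ s1, --b--▸ s2
  s1 = a.a.(0 | 0) | b.(0 + 0 + 0 | 0 + (b.0)\{a}) has moves --a--▸ s3, --b--▸ s4
  s2 = b.a.a.(0 | 0) | (0 + 0 + 0 | 0 + (b.0)\{a}) has moves --b--▸ s4, --b--▸ s5
  s3 = a.(0 | 0) | b.(0 + 0 + 0 | 0 + (b.0)\{a}) has moves --a--▸ s6, --b--▸ s7
  s4 = a.a.(0 | 0) | (0 + 0 + 0 | 0 + (b.0)\{a}) has moves --a--▸ s7, --b--▸ s8
  s5 = b.a.a.(0 | 0) | 0\{a} has moves --b--▸ s8
  s6 = 0 | 0 | b.(0 + 0 + 0 | 0 + (b.0)\{a}) has moves --b--▸ s9
  s7 = a.(0 | 0) | (0 + 0 + 0 | 0 + (b.0)\{a}) has moves --a--▸ s9, --b--▸ s10
  s8 = a.a.(0 | 0) | 0\{a} has moves --a--▸ s10
  s9 = 0 | 0 | (0 + 0 + 0 | 0 + (b.0)\{a}) has moves --b--▸ s11
  s10 = a.(0 | 0) | 0\{a} has moves --a--▸ s11
  s11 = 0 | 0 | 0\{a} has moves deadlocked
Reachable graph of Q (8 states):
  t0 = b.a.a.(0 | 0) | (0 + 0 + 0 | 0 + (b.0)\{a}) has moves --b--▸ t1, --b--▸ t2
  t1 = a.a.(0 | 0) | (0 + 0 + 0 | 0 + (b.0)\{a}) has moves --a--▸ t3, --b--▸ t4
  t2 = b.a.a.(0 | 0) | 0\{a} has moves --b--▸ t4
  t3 = a.(0 | 0) | (0 + 0 + 0 | 0 + (b.0)\{a}) has moves --a--▸ t5, --b--▸ t6
  t4 = a.a.(0 | 0) | 0\{a} has moves --a--▸ t6
  t5 = 0 | 0 | (0 + 0 + 0 | 0 + (b.0)\{a}) has moves --b--▸ t7
  t6 = a.(0 | 0) | 0\{a} has moves --a--▸ t7
  t7 = 0 | 0 | 0\{a} has moves deadlocked
Run σ = ⟨bbb⟩ on P: start {s0}
  after b @ step 1: {s1, s2}
  after b @ step 2: {s4, s5}
  after b @ step 3: {s8}
  P completes σ.
Run σ = ⟨bbb⟩ on Q: start {t0}
  after b @ step 1: {t1, t2}
  after b @ step 2: {t4}
  after b @ step 3: ∅  — Q cannot continue

bbb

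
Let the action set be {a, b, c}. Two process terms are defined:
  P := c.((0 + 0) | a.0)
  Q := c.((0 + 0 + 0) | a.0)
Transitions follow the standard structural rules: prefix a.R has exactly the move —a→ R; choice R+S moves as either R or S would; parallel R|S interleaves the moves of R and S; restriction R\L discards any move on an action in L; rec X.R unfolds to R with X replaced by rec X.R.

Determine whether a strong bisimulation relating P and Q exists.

LTS(P): 3 reachable states
  s0 = c.((0 + 0) | a.0) | —c→ s1
  s1 = (0 + 0) | a.0 | —a→ s2
  s2 = (0 + 0) | 0 | ∅
LTS(Q): 3 reachable states
  t0 = c.((0 + 0 + 0) | a.0) | —c→ t1
  t1 = (0 + 0 + 0) | a.0 | —a→ t2
  t2 = (0 + 0 + 0) | 0 | ∅
Partition-refinement fixed point:
  B0 = {s0, t0}
  B1 = {s1, t1}
  B2 = {s2, t2}
s0 ∈ B0, t0 ∈ B0 → same block

YES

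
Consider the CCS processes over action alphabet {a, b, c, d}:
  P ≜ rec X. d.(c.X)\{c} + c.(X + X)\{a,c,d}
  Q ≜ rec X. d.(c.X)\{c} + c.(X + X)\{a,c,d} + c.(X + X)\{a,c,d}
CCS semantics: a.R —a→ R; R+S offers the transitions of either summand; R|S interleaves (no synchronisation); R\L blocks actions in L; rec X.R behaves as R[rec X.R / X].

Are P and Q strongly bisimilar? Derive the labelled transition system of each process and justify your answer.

bisimilar

LTS(P): 3 reachable states
  m0 = rec X. d.(c.X)\{c} + c.(X + X)\{a,c,d} → —c→ m1, —d→ m2
  m1 = ((rec X. d.(c.X)\{c} + c.(X + X)\{a,c,d}) + (rec X. d.(c.X)\{c} + c.(X + X)\{a,c,d}))\{a,c,d} → ∅
  m2 = (c.(rec X. d.(c.X)\{c} + c.(X + X)\{a,c,d}))\{c} → ∅
LTS(Q): 3 reachable states
  n0 = rec X. d.(c.X)\{c} + c.(X + X)\{a,c,d} + c.(X + X)\{a,c,d} → —c→ n1, —d→ n2
  n1 = ((rec X. d.(c.X)\{c} + c.(X + X)\{a,c,d} + c.(X + X)\{a,c,d}) + (rec X. d.(c.X)\{c} + c.(X + X)\{a,c,d} + c.(X + X)\{a,c,d}))\{a,c,d} → ∅
  n2 = (c.(rec X. d.(c.X)\{c} + c.(X + X)\{a,c,d} + c.(X + X)\{a,c,d}))\{c} → ∅
Partition-refinement fixed point:
  B0 = {m0, n0}
  B1 = {m1, m2, n1, n2}
m0 ∈ B0, n0 ∈ B0 → same block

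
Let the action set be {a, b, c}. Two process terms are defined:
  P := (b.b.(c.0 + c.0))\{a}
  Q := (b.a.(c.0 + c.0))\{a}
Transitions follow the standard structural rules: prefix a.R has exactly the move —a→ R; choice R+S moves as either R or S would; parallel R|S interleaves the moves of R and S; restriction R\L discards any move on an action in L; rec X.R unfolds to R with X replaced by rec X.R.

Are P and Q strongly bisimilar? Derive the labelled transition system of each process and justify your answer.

NO

LTS(P): 4 reachable states
  s0 = (b.b.(c.0 + c.0))\{a} ⊢ —b→ s1
  s1 = (b.(c.0 + c.0))\{a} ⊢ —b→ s2
  s2 = (c.0 + c.0)\{a} ⊢ —c→ s3
  s3 = 0\{a} ⊢ ∅
LTS(Q): 2 reachable states
  t0 = (b.a.(c.0 + c.0))\{a} ⊢ —b→ t1
  t1 = (a.(c.0 + c.0))\{a} ⊢ ∅
Bisimilarity quotient blocks:
  B0 = {s0}
  B1 = {s1}
  B2 = {s2}
  B3 = {s3, t1}
  B4 = {t0}
s0 ∈ B0, t0 ∈ B4 → different blocks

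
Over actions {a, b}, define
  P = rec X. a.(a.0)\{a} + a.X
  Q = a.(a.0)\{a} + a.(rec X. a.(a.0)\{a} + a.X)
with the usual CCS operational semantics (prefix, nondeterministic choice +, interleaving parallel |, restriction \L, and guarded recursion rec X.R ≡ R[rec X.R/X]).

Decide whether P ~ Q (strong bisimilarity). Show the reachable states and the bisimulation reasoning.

LTS(P): 2 reachable states
  p0 = rec X. a.(a.0)\{a} + a.X ⊢ -a-> p0, -a-> p1
  p1 = (a.0)\{a} ⊢ (no moves)
LTS(Q): 3 reachable states
  q0 = a.(a.0)\{a} + a.(rec X. a.(a.0)\{a} + a.X) ⊢ -a-> q1, -a-> q2
  q1 = (a.0)\{a} ⊢ (no moves)
  q2 = rec X. a.(a.0)\{a} + a.X ⊢ -a-> q1, -a-> q2
Coarsest stable partition (strong bisimilarity classes):
  B0 = {p0, q0, q2}
  B1 = {p1, q1}
p0 ∈ B0, q0 ∈ B0 → same block

P ~ Q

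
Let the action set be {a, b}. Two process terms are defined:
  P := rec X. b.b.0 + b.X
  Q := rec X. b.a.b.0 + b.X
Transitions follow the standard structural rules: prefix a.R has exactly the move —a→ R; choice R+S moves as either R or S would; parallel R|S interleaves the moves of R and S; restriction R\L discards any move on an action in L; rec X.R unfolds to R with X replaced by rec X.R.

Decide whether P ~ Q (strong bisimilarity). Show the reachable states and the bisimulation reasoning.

Reachable graph of P (3 states):
  s0 = rec X. b.b.0 + b.X → —b→ s0, —b→ s1
  s1 = b.0 → —b→ s2
  s2 = 0 → deadlocked
Reachable graph of Q (4 states):
  t0 = rec X. b.a.b.0 + b.X → —b→ t0, —b→ t1
  t1 = a.b.0 → —a→ t2
  t2 = b.0 → —b→ t3
  t3 = 0 → deadlocked
Partition-refinement fixed point:
  B0 = {s0}
  B1 = {s1, t2}
  B2 = {s2, t3}
  B3 = {t0}
  B4 = {t1}
s0 ∈ B0, t0 ∈ B3 → different blocks

NO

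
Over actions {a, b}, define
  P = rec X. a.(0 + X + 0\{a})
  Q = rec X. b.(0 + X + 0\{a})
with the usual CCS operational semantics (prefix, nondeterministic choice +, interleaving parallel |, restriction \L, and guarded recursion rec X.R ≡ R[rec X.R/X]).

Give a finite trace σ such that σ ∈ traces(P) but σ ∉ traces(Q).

P's transition system — 2 states:
  m0 = rec X. a.(0 + X + 0\{a}) ⊢ =a=> m1
  m1 = 0 + (rec X. a.(0 + X + 0\{a})) + 0\{a} ⊢ =a=> m1
Q's transition system — 2 states:
  n0 = rec X. b.(0 + X + 0\{a}) ⊢ =b=> n1
  n1 = 0 + (rec X. b.(0 + X + 0\{a})) + 0\{a} ⊢ =b=> n1
Run σ = ⟨a⟩ on P: start {m0}
  step 1 (a): {m1}
  P completes σ.
Run σ = ⟨a⟩ on Q: start {n0}
  step 1 (a): ∅  — Q cannot continue

a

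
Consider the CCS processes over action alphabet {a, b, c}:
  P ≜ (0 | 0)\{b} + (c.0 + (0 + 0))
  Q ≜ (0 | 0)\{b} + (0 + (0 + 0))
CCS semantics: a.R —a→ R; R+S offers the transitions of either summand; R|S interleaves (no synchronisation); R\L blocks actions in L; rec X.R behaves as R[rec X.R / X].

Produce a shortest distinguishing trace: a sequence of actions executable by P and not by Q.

LTS(P): 2 reachable states
  p0 = (0 | 0)\{b} + (c.0 + (0 + 0)) → --c--▸ p1
  p1 = 0 → (no moves)
LTS(Q): 1 reachable states
  q0 = (0 | 0)\{b} + (0 + (0 + 0)) → (no moves)
Trace ⟨c⟩ through P, begin at {p0}:
  [1] c ⇒ {p1}
  — P admits the full trace.
Trace ⟨c⟩ through Q, begin at {q0}:
  [1] c ⇒ ∅ (Q stuck)

c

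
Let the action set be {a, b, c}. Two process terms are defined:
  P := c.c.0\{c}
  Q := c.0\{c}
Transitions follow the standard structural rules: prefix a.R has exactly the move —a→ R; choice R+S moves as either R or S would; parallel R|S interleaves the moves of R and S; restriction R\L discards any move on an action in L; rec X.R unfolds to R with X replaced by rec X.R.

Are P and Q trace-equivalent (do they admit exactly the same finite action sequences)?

P's transition system — 3 states:
  m0 = c.c.0\{c} ⊢ ··c··> m1
  m1 = c.0\{c} ⊢ ··c··> m2
  m2 = 0\{c} ⊢ stopped
Q's transition system — 2 states:
  n0 = c.0\{c} ⊢ ··c··> n1
  n1 = 0\{c} ⊢ stopped
Run σ = ⟨cc⟩ on P: start {m0}
  step 1 (c): {m1}
  step 2 (c): {m2}
  P completes σ.
Run σ = ⟨cc⟩ on Q: start {n0}
  step 1 (c): {n1}
  step 2 (c): no successor for Q

traces(P) ≠ traces(Q) — witness ⟨cc⟩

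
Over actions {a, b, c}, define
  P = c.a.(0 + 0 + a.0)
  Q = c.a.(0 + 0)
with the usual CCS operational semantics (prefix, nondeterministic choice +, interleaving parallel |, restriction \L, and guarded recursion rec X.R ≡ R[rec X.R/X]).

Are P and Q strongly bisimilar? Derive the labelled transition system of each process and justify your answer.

not bisimilar

Reachable graph of P (4 states):
  s0 = c.a.(0 + 0 + a.0) :: --c--▸ s1
  s1 = a.(0 + 0 + a.0) :: --a--▸ s2
  s2 = 0 + 0 + a.0 :: --a--▸ s3
  s3 = 0 :: (no moves)
Reachable graph of Q (3 states):
  t0 = c.a.(0 + 0) :: --c--▸ t1
  t1 = a.(0 + 0) :: --a--▸ t2
  t2 = 0 + 0 :: (no moves)
Bisimilarity quotient blocks:
  B0 = {s0}
  B1 = {s1}
  B2 = {s2, t1}
  B3 = {s3, t2}
  B4 = {t0}
s0 ∈ B0, t0 ∈ B4 → different blocks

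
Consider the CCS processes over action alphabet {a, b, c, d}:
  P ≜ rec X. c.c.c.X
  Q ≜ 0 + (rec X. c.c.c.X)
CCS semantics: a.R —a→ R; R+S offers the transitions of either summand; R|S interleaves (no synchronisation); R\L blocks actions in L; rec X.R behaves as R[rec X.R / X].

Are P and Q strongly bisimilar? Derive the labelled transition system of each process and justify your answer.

bisimilar

P's transition system — 3 states:
  s0 = rec X. c.c.c.X :: —c→ s1
  s1 = c.c.(rec X. c.c.c.X) :: —c→ s2
  s2 = c.(rec X. c.c.c.X) :: —c→ s0
Q's transition system — 4 states:
  t0 = 0 + (rec X. c.c.c.X) :: —c→ t1
  t1 = c.c.(rec X. c.c.c.X) :: —c→ t2
  t2 = c.(rec X. c.c.c.X) :: —c→ t3
  t3 = rec X. c.c.c.X :: —c→ t1
Partition-refinement fixed point:
  B0 = {s0, s1, s2, t0, t1, t2, t3}
s0 ∈ B0, t0 ∈ B0 → same block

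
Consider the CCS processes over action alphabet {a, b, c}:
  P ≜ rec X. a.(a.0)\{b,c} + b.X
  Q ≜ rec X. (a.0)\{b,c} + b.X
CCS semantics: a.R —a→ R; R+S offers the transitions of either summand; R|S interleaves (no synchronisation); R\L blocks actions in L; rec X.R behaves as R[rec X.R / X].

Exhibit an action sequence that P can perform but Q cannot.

LTS(P): 3 reachable states
  m0 = rec X. a.(a.0)\{b,c} + b.X ⊢ —a→ m1, —b→ m0
  m1 = (a.0)\{b,c} ⊢ —a→ m2
  m2 = 0\{b,c} ⊢ deadlocked
LTS(Q): 2 reachable states
  n0 = rec X. (a.0)\{b,c} + b.X ⊢ —a→ n1, —b→ n0
  n1 = 0\{b,c} ⊢ deadlocked
Trace ⟨aa⟩ through P, begin at {m0}:
  after a @ step 1: {m1}
  after a @ step 2: {m2}
  ✓ P
Trace ⟨aa⟩ through Q, begin at {n0}:
  after a @ step 1: {n1}
  after a @ step 2: ∅ (Q stuck)

aa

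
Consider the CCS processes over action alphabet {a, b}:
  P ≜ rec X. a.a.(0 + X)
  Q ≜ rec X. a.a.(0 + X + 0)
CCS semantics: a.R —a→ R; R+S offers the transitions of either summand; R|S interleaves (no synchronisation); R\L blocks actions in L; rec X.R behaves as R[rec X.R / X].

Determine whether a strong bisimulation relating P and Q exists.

LTS(P): 3 reachable states
  m0 = rec X. a.a.(0 + X) → --a--▸ m1
  m1 = a.(0 + (rec X. a.a.(0 + X))) → --a--▸ m2
  m2 = 0 + (rec X. a.a.(0 + X)) → --a--▸ m1
LTS(Q): 3 reachable states
  n0 = rec X. a.a.(0 + X + 0) → --a--▸ n1
  n1 = a.(0 + (rec X. a.a.(0 + X + 0)) + 0) → --a--▸ n2
  n2 = 0 + (rec X. a.a.(0 + X + 0)) + 0 → --a--▸ n1
Coarsest stable partition (strong bisimilarity classes):
  B0 = {m0, m1, m2, n0, n1, n2}
m0 ∈ B0, n0 ∈ B0 → same block

bisimilar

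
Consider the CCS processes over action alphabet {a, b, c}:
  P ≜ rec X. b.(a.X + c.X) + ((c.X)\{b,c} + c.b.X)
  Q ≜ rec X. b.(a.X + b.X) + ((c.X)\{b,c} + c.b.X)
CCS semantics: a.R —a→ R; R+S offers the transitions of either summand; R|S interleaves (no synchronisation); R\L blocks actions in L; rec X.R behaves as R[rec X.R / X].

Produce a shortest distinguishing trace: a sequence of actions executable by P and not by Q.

bc

LTS(P): 3 reachable states
  p0 = rec X. b.(a.X + c.X) + ((c.X)\{b,c} + c.b.X) :: --b--▸ p1, --c--▸ p2
  p1 = a.(rec X. b.(a.X + c.X) + ((c.X)\{b,c} + c.b.X)) + c.(rec X. b.(a.X + c.X) + ((c.X)\{b,c} + c.b.X)) :: --a--▸ p0, --c--▸ p0
  p2 = b.(rec X. b.(a.X + c.X) + ((c.X)\{b,c} + c.b.X)) :: --b--▸ p0
LTS(Q): 3 reachable states
  q0 = rec X. b.(a.X + b.X) + ((c.X)\{b,c} + c.b.X) :: --b--▸ q1, --c--▸ q2
  q1 = a.(rec X. b.(a.X + b.X) + ((c.X)\{b,c} + c.b.X)) + b.(rec X. b.(a.X + b.X) + ((c.X)\{b,c} + c.b.X)) :: --a--▸ q0, --b--▸ q0
  q2 = b.(rec X. b.(a.X + b.X) + ((c.X)\{b,c} + c.b.X)) :: --b--▸ q0
Executing bc from P (initial set {p0}):
  step 1 (b): {p1}
  step 2 (c): {p0}
  P completes σ.
Executing bc from Q (initial set {q0}):
  step 1 (b): {q1}
  step 2 (c): ∅ (Q stuck)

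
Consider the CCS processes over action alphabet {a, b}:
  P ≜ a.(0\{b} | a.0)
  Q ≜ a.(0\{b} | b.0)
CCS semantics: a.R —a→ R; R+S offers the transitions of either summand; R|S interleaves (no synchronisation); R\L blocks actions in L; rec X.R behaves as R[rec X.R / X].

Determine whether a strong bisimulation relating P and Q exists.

NO

Reachable graph of P (3 states):
  u0 = a.(0\{b} | a.0) ⊢ ··a··> u1
  u1 = 0\{b} | a.0 ⊢ ··a··> u2
  u2 = 0\{b} | 0 ⊢ ∅
Reachable graph of Q (3 states):
  v0 = a.(0\{b} | b.0) ⊢ ··a··> v1
  v1 = 0\{b} | b.0 ⊢ ··b··> v2
  v2 = 0\{b} | 0 ⊢ ∅
Partition-refinement fixed point:
  B0 = {u0}
  B1 = {u1}
  B2 = {u2, v2}
  B3 = {v0}
  B4 = {v1}
u0 ∈ B0, v0 ∈ B3 → different blocks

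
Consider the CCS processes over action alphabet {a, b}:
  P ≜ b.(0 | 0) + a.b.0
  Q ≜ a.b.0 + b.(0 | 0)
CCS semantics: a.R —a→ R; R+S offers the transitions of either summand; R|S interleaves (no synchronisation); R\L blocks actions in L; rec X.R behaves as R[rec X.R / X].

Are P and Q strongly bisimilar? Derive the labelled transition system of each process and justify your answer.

bisimilar

LTS(P): 4 reachable states
  p0 = b.(0 | 0) + a.b.0 → -a-> p1, -b-> p2
  p1 = b.0 → -b-> p3
  p2 = 0 | 0 → ∅
  p3 = 0 → ∅
LTS(Q): 4 reachable states
  q0 = a.b.0 + b.(0 | 0) → -a-> q1, -b-> q2
  q1 = b.0 → -b-> q3
  q2 = 0 | 0 → ∅
  q3 = 0 → ∅
Partition-refinement fixed point:
  B0 = {p0, q0}
  B1 = {p1, q1}
  B2 = {p2, p3, q2, q3}
p0 ∈ B0, q0 ∈ B0 → same block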